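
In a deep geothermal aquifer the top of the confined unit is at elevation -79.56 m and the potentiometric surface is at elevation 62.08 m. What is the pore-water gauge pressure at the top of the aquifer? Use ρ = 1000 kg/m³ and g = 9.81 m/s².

Pressure head at the aquifer top: ψ = h − z = 62.08 − (-79.56) = 141.64 m.
P = ρgψ = 1000 × 9.81 × 141.64 = 1389488 Pa ≈ 1390 kPa.

P ≈ 1390 kPa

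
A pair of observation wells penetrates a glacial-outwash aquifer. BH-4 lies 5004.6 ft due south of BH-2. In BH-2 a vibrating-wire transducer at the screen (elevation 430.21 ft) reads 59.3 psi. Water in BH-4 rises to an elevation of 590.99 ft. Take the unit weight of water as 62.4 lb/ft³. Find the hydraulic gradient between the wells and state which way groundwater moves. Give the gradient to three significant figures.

i ≈ 0.00478; groundwater flows toward the north

Pressure head at BH-2: ψ = 144·P/γ = 144 × 59.3 / 62.4 = 136.85 ft.
Total head at BH-2: h = z + ψ = 430.21 + 136.85 = 567.06 ft.
Total head at BH-4: h = 590.99 ft (water level in the piezometer is the total head).
Head difference: h(BH-2) − h(BH-4) = 567.06 − 590.99 = -23.93 ft.
Hydraulic gradient: i = |Δh| / L = 23.93 / 5004.6 = 0.00478.
Flow is from higher to lower head: from BH-4 toward BH-2, i.e. toward the north.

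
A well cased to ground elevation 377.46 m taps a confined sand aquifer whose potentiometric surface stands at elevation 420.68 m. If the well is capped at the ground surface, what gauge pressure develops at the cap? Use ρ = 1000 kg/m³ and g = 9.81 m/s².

P ≈ 424 kPa

Head above the cap: Δh = 420.68 − 377.46 = 43.22 m.
P = ρgΔh = 1000 × 9.81 × 43.22 = 423988 Pa ≈ 424 kPa.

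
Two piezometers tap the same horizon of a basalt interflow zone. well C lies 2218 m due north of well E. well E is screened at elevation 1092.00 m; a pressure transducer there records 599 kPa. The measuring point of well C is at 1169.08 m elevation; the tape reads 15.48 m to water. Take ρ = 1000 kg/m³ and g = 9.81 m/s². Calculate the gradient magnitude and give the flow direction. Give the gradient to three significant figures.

Pressure head at well E: ψ = P/(ρg) = 599×1000 / (1000 × 9.81) = 61.06 m.
Total head at well E: h = z + ψ = 1092.00 + 61.06 = 1153.06 m.
Total head at well C: h = 1169.08 − 15.48 = 1153.60 m.
Head difference: h(well E) − h(well C) = 1153.06 − 1153.60 = -0.54 m.
Hydraulic gradient: i = |Δh| / L = 0.54 / 2218 = 0.000243.
Flow is from higher to lower head: from well C toward well E, i.e. toward the south.

i ≈ 0.000243; groundwater flows toward the south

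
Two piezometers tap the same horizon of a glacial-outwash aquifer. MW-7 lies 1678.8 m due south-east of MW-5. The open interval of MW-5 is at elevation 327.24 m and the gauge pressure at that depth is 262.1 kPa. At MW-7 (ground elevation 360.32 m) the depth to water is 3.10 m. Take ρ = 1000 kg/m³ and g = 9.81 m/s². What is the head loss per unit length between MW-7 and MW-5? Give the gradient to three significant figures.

Pressure head at MW-5: ψ = P/(ρg) = 262.1×1000 / (1000 × 9.81) = 26.72 m.
Total head at MW-5: h = z + ψ = 327.24 + 26.72 = 353.96 m.
Total head at MW-7: h = 360.32 − 3.10 = 357.22 m.
Head difference: h(MW-5) − h(MW-7) = 353.96 − 357.22 = -3.26 m.
Hydraulic gradient: i = |Δh| / L = 3.26 / 1678.8 = 0.00194.

i ≈ 0.00194 m/m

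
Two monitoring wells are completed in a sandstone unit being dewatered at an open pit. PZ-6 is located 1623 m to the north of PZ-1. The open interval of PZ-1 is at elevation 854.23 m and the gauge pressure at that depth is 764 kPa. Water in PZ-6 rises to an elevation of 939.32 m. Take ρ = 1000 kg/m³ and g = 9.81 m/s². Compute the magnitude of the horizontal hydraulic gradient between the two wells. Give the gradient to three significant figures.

i ≈ 0.00444

Pressure head at PZ-1: ψ = P/(ρg) = 764×1000 / (1000 × 9.81) = 77.88 m.
Total head at PZ-1: h = z + ψ = 854.23 + 77.88 = 932.11 m.
Total head at PZ-6: h = 939.32 m (water level in the piezometer is the total head).
Head difference: h(PZ-1) − h(PZ-6) = 932.11 − 939.32 = -7.21 m.
Hydraulic gradient: i = |Δh| / L = 7.21 / 1623 = 0.00444.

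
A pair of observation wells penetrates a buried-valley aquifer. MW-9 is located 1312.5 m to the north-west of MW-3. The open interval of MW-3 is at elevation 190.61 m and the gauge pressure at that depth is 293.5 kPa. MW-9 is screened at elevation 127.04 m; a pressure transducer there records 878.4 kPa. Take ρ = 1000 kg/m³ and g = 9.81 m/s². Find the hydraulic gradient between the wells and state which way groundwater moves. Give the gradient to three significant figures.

Pressure head at MW-3: ψ = P/(ρg) = 293.5×1000 / (1000 × 9.81) = 29.92 m.
Total head at MW-3: h = z + ψ = 190.61 + 29.92 = 220.53 m.
Pressure head at MW-9: ψ = P/(ρg) = 878.4×1000 / (1000 × 9.81) = 89.54 m.
Total head at MW-9: h = z + ψ = 127.04 + 89.54 = 216.58 m.
Head difference: h(MW-3) − h(MW-9) = 220.53 − 216.58 = 3.95 m.
Hydraulic gradient: i = |Δh| / L = 3.95 / 1312.5 = 0.00301.
Flow is from higher to lower head: from MW-3 toward MW-9, i.e. toward the north-west.

i ≈ 0.00301; groundwater flows toward the north-west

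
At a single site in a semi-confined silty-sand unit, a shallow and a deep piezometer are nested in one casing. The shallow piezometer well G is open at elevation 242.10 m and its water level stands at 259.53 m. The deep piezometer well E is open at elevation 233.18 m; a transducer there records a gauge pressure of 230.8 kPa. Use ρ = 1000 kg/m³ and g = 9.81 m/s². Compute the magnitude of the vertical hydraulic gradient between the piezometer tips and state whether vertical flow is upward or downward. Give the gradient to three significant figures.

|i_v| ≈ 0.316; vertical flow is downward

Total head at well G: h = 259.53 m (water level in the standpipe).
Pressure head at well E: ψ = P/(ρg) = 230.8×1000 / (1000 × 9.81) = 23.53 m.
Total head at well E: h = z + ψ = 233.18 + 23.53 = 256.71 m.
Δh = h(well G) − h(well E) = 259.53 − 256.71 = 2.82 m.
Vertical separation Δz = 242.10 − 233.18 = 8.92 m.
|i_v| = |Δh| / Δz = 2.82 / 8.92 = 0.316.
Head is higher in the shallow piezometer, so vertical flow is downward (recharge condition).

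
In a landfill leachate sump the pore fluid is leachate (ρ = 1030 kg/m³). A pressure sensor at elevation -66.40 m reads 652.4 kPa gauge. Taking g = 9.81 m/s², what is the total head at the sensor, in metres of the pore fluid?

ψ = P/(ρg) = 652.4×1000 / (1030 × 9.81) = 64.57 m.
h = z + ψ = -66.40 + 64.57 = -1.83 m.

h ≈ -1.83 m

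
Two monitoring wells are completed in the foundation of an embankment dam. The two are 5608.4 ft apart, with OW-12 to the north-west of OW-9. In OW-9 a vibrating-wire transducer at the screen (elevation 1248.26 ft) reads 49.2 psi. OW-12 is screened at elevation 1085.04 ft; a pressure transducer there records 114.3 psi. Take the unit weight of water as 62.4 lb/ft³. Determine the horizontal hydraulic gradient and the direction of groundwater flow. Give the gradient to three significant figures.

Pressure head at OW-9: ψ = 144·P/γ = 144 × 49.2 / 62.4 = 113.54 ft.
Total head at OW-9: h = z + ψ = 1248.26 + 113.54 = 1361.80 ft.
Pressure head at OW-12: ψ = 144·P/γ = 144 × 114.3 / 62.4 = 263.77 ft.
Total head at OW-12: h = z + ψ = 1085.04 + 263.77 = 1348.81 ft.
Head difference: h(OW-9) − h(OW-12) = 1361.80 − 1348.81 = 12.99 ft.
Hydraulic gradient: i = |Δh| / L = 12.99 / 5608.4 = 0.00232.
Flow is from higher to lower head: from OW-9 toward OW-12, i.e. toward the north-west.

i ≈ 0.00232; groundwater flows toward the north-west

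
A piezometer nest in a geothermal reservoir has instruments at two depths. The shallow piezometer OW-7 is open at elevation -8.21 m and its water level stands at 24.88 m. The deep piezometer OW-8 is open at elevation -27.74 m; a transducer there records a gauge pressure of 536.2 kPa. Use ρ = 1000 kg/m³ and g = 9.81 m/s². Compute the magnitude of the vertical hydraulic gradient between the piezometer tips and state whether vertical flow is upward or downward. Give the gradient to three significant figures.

Total head at OW-7: h = 24.88 m (water level in the standpipe).
Pressure head at OW-8: ψ = P/(ρg) = 536.2×1000 / (1000 × 9.81) = 54.66 m.
Total head at OW-8: h = z + ψ = -27.74 + 54.66 = 26.92 m.
Δh = h(OW-7) − h(OW-8) = 24.88 − 26.92 = -2.04 m.
Vertical separation Δz = -8.21 − (-27.74) = 19.53 m.
|i_v| = |Δh| / Δz = 2.04 / 19.53 = 0.104.
Head is higher in the deep piezometer, so vertical flow is upward (discharge condition).

|i_v| ≈ 0.104; vertical flow is upward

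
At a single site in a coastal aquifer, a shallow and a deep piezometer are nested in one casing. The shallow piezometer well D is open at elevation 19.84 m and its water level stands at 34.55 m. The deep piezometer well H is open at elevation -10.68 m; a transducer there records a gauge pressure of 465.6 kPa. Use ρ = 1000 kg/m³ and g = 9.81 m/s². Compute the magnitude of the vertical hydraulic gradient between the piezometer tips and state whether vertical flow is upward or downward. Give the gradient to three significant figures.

Total head at well D: h = 34.55 m (water level in the standpipe).
Pressure head at well H: ψ = P/(ρg) = 465.6×1000 / (1000 × 9.81) = 47.46 m.
Total head at well H: h = z + ψ = -10.68 + 47.46 = 36.78 m.
Δh = h(well D) − h(well H) = 34.55 − 36.78 = -2.23 m.
Vertical separation Δz = 19.84 − (-10.68) = 30.52 m.
|i_v| = |Δh| / Δz = 2.23 / 30.52 = 0.0731.
Head is higher in the deep piezometer, so vertical flow is upward (discharge condition).

|i_v| ≈ 0.0731; vertical flow is upward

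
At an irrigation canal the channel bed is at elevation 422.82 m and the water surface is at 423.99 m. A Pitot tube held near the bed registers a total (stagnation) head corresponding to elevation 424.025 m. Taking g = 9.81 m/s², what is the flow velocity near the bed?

Near the bed, under hydrostatic conditions, the piezometric head (z + ψ) equals the free-surface elevation, 423.99 m.
Velocity head = total − piezometric = 424.025 − 423.99 = 0.035 m.
v = √(2g·h_v) = √(2 × 9.81 × 0.035) = 0.829 m/s.

v ≈ 0.829 m/s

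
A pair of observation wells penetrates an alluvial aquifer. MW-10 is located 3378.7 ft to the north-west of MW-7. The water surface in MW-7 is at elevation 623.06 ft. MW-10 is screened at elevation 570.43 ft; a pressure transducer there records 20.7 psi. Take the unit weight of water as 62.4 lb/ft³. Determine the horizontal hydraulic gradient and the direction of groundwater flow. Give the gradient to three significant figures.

i ≈ 0.00144; groundwater flows toward the north-west

Total head at MW-7: h = 623.06 ft (water level in the piezometer is the total head).
Pressure head at MW-10: ψ = 144·P/γ = 144 × 20.7 / 62.4 = 47.77 ft.
Total head at MW-10: h = z + ψ = 570.43 + 47.77 = 618.20 ft.
Head difference: h(MW-7) − h(MW-10) = 623.06 − 618.20 = 4.86 ft.
Hydraulic gradient: i = |Δh| / L = 4.86 / 3378.7 = 0.00144.
Flow is from higher to lower head: from MW-7 toward MW-10, i.e. toward the north-west.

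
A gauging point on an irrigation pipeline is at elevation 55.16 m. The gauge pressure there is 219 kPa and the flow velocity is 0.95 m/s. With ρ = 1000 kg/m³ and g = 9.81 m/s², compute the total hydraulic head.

Pressure head ψ = P/(ρg) = 219×1000 / (1000 × 9.81) = 22.32 m.
Velocity head = v²/(2g) = 0.95² / (2 × 9.81) = 0.046 m.
h = z + ψ + v²/(2g) = 55.16 + 22.32 + 0.046 = 77.53 m.

h ≈ 77.53 m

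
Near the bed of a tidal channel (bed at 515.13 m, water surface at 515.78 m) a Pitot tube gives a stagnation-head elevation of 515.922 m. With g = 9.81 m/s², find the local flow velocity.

v ≈ 1.67 m/s

Near the bed, under hydrostatic conditions, the piezometric head (z + ψ) equals the free-surface elevation, 515.78 m.
Velocity head = total − piezometric = 515.922 − 515.78 = 0.142 m.
v = √(2g·h_v) = √(2 × 9.81 × 0.142) = 1.67 m/s.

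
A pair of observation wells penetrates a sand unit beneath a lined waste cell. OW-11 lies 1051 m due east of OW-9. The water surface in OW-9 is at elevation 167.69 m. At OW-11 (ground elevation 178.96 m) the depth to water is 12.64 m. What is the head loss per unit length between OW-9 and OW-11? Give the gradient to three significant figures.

i ≈ 0.00130 m/m

Total head at OW-9: h = 167.69 m (water level in the piezometer is the total head).
Total head at OW-11: h = 178.96 − 12.64 = 166.32 m.
Head difference: h(OW-9) − h(OW-11) = 167.69 − 166.32 = 1.37 m.
Hydraulic gradient: i = |Δh| / L = 1.37 / 1051 = 0.00130.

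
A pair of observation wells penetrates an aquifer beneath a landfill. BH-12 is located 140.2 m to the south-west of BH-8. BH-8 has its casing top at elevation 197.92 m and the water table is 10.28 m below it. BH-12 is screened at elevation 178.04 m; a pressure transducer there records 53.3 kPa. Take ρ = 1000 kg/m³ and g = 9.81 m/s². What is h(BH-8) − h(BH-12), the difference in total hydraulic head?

Total head at BH-8: h = 197.92 − 10.28 = 187.64 m.
Pressure head at BH-12: ψ = P/(ρg) = 53.3×1000 / (1000 × 9.81) = 5.43 m.
Total head at BH-12: h = z + ψ = 178.04 + 5.43 = 183.47 m.
Head difference: h(BH-8) − h(BH-12) = 187.64 − 183.47 = 4.17 m.

Δh ≈ 4.17 m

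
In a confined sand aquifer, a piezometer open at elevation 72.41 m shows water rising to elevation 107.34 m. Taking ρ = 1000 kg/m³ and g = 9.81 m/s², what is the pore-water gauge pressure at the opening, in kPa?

Pressure head ψ = h − z = 107.34 − 72.41 = 34.93 m.
P = ρgψ = 1000 × 9.81 × 34.93 = 342663 Pa ≈ 343 kPa.

P ≈ 343 kPa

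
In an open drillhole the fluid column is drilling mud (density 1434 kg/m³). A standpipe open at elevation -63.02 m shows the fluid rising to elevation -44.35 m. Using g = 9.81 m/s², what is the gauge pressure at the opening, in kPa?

Pressure head ψ = h − z = -44.35 − (-63.02) = 18.67 m.
P = ρgψ = 1434 × 9.81 × 18.67 = 262641 Pa ≈ 263 kPa.

P ≈ 263 kPa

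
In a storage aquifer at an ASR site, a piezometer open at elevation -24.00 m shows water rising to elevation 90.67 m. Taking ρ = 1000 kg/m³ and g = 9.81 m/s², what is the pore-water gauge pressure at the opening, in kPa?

P ≈ 1120 kPa

Pressure head ψ = h − z = 90.67 − (-24.00) = 114.67 m.
P = ρgψ = 1000 × 9.81 × 114.67 = 1124913 Pa ≈ 1120 kPa.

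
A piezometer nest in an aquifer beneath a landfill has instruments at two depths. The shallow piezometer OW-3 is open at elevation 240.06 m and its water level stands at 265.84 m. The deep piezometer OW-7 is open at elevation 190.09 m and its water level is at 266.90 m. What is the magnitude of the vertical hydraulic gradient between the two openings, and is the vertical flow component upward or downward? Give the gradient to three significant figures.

|i_v| ≈ 0.0212; vertical flow is upward

Total head at OW-3: h = 265.84 m (water level in the standpipe).
Total head at OW-7: h = 266.90 m.
Δh = h(OW-3) − h(OW-7) = 265.84 − 266.90 = -1.06 m.
Vertical separation Δz = 240.06 − 190.09 = 49.97 m.
|i_v| = |Δh| / Δz = 1.06 / 49.97 = 0.0212.
Head is higher in the deep piezometer, so vertical flow is upward (discharge condition).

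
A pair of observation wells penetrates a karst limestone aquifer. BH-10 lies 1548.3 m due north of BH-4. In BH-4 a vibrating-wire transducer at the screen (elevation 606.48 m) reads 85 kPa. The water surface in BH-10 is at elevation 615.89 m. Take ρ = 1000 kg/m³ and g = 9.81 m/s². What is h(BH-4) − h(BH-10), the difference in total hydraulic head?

Δh ≈ -0.75 m

Pressure head at BH-4: ψ = P/(ρg) = 85×1000 / (1000 × 9.81) = 8.66 m.
Total head at BH-4: h = z + ψ = 606.48 + 8.66 = 615.14 m.
Total head at BH-10: h = 615.89 m (water level in the piezometer is the total head).
Head difference: h(BH-4) − h(BH-10) = 615.14 − 615.89 = -0.75 m.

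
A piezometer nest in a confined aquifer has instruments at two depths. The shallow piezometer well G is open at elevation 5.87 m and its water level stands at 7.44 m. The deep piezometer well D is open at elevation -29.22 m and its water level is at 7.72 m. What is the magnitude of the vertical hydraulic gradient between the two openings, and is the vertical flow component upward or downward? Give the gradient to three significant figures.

|i_v| ≈ 0.00798; vertical flow is upward

Total head at well G: h = 7.44 m (water level in the standpipe).
Total head at well D: h = 7.72 m.
Δh = h(well G) − h(well D) = 7.44 − 7.72 = -0.28 m.
Vertical separation Δz = 5.87 − (-29.22) = 35.09 m.
|i_v| = |Δh| / Δz = 0.28 / 35.09 = 0.00798.
Head is higher in the deep piezometer, so vertical flow is upward (discharge condition).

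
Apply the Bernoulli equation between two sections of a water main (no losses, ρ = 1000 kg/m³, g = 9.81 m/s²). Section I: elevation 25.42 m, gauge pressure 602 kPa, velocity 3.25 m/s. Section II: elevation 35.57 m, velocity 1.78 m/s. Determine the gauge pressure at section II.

P₂ ≈ 506 kPa

Pressure head at I: ψ₁ = P₁/(ρg) = 602×1000 / (1000 × 9.81) = 61.37 m.
Velocity heads: v₁²/2g = 3.25²/19.62 = 0.538 m; v₂²/2g = 1.78²/19.62 = 0.161 m.
Total head H = z₁ + ψ₁ + v₁²/2g = 25.42 + 61.37 + 0.538 = 87.33 m.
ψ₂ = H − z₂ − v₂²/2g = 87.33 − 35.57 − 0.161 = 51.60 m.
P₂ = ρgψ₂ = 1000 × 9.81 × 51.60 ≈ 506 kPa.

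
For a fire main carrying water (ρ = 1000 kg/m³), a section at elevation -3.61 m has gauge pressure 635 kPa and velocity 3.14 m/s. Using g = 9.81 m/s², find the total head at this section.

Pressure head ψ = P/(ρg) = 635×1000 / (1000 × 9.81) = 64.73 m.
Velocity head = v²/(2g) = 3.14² / (2 × 9.81) = 0.503 m.
h = z + ψ + v²/(2g) = -3.61 + 64.73 + 0.503 = 61.62 m.

h ≈ 61.62 m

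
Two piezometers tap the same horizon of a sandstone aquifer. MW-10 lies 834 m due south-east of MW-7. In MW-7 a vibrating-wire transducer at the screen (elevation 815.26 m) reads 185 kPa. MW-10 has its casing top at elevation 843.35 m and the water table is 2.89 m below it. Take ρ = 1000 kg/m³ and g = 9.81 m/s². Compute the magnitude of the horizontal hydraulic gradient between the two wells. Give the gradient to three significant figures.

Pressure head at MW-7: ψ = P/(ρg) = 185×1000 / (1000 × 9.81) = 18.86 m.
Total head at MW-7: h = z + ψ = 815.26 + 18.86 = 834.12 m.
Total head at MW-10: h = 843.35 − 2.89 = 840.46 m.
Head difference: h(MW-7) − h(MW-10) = 834.12 − 840.46 = -6.34 m.
Hydraulic gradient: i = |Δh| / L = 6.34 / 834 = 0.00760.

i ≈ 0.00760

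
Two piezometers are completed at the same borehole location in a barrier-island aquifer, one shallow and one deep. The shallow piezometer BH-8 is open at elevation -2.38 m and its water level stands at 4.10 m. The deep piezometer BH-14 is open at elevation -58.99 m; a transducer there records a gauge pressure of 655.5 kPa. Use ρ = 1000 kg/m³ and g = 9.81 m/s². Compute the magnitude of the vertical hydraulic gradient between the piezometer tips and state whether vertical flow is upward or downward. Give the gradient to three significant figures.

Total head at BH-8: h = 4.10 m (water level in the standpipe).
Pressure head at BH-14: ψ = P/(ρg) = 655.5×1000 / (1000 × 9.81) = 66.82 m.
Total head at BH-14: h = z + ψ = -58.99 + 66.82 = 7.83 m.
Δh = h(BH-8) − h(BH-14) = 4.10 − 7.83 = -3.73 m.
Vertical separation Δz = -2.38 − (-58.99) = 56.61 m.
|i_v| = |Δh| / Δz = 3.73 / 56.61 = 0.0659.
Head is higher in the deep piezometer, so vertical flow is upward (discharge condition).

|i_v| ≈ 0.0659; vertical flow is upward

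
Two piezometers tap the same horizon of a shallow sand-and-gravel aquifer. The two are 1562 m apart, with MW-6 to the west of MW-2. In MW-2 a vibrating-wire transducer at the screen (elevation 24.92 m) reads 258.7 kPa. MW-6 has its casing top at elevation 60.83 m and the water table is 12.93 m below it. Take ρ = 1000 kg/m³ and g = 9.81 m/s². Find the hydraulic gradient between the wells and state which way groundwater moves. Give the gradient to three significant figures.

i ≈ 0.00217; groundwater flows toward the west

Pressure head at MW-2: ψ = P/(ρg) = 258.7×1000 / (1000 × 9.81) = 26.37 m.
Total head at MW-2: h = z + ψ = 24.92 + 26.37 = 51.29 m.
Total head at MW-6: h = 60.83 − 12.93 = 47.90 m.
Head difference: h(MW-2) − h(MW-6) = 51.29 − 47.90 = 3.39 m.
Hydraulic gradient: i = |Δh| / L = 3.39 / 1562 = 0.00217.
Flow is from higher to lower head: from MW-2 toward MW-6, i.e. toward the west.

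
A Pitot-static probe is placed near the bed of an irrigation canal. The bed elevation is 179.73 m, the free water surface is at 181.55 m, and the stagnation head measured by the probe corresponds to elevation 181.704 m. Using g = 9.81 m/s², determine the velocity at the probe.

v ≈ 1.74 m/s

Near the bed, under hydrostatic conditions, the piezometric head (z + ψ) equals the free-surface elevation, 181.55 m.
Velocity head = total − piezometric = 181.704 − 181.55 = 0.154 m.
v = √(2g·h_v) = √(2 × 9.81 × 0.154) = 1.74 m/s.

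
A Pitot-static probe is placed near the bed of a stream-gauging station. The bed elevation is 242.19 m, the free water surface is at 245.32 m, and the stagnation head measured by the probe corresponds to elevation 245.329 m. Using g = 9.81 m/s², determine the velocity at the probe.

v ≈ 0.420 m/s

Near the bed, under hydrostatic conditions, the piezometric head (z + ψ) equals the free-surface elevation, 245.32 m.
Velocity head = total − piezometric = 245.329 − 245.32 = 0.009 m.
v = √(2g·h_v) = √(2 × 9.81 × 0.009) = 0.420 m/s.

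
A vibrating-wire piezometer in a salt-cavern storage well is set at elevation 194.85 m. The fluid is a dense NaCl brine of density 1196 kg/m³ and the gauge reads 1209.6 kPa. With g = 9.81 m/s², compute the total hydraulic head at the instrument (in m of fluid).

h ≈ 297.95 m

ψ = P/(ρg) = 1209.6×1000 / (1196 × 9.81) = 103.10 m.
h = z + ψ = 194.85 + 103.10 = 297.95 m.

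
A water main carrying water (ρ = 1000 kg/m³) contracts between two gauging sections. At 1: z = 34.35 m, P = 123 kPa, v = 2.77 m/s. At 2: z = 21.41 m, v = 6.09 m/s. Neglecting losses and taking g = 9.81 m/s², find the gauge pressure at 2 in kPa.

Pressure head at 1: ψ₁ = P₁/(ρg) = 123×1000 / (1000 × 9.81) = 12.54 m.
Velocity heads: v₁²/2g = 2.77²/19.62 = 0.391 m; v₂²/2g = 6.09²/19.62 = 1.890 m.
Total head H = z₁ + ψ₁ + v₁²/2g = 34.35 + 12.54 + 0.391 = 47.28 m.
ψ₂ = H − z₂ − v₂²/2g = 47.28 − 21.41 − 1.890 = 23.98 m.
P₂ = ρgψ₂ = 1000 × 9.81 × 23.98 ≈ 235 kPa.

P₂ ≈ 235 kPa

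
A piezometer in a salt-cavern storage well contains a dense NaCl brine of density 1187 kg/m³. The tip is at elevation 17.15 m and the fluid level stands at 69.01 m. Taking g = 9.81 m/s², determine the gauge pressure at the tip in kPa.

Pressure head ψ = h − z = 69.01 − 17.15 = 51.86 m.
P = ρgψ = 1187 × 9.81 × 51.86 = 603882 Pa ≈ 604 kPa.

P ≈ 604 kPa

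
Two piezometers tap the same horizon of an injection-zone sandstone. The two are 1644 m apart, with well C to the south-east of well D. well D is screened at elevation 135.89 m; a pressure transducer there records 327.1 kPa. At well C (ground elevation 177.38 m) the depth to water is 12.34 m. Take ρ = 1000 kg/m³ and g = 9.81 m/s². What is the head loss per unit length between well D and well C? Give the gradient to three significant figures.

Pressure head at well D: ψ = P/(ρg) = 327.1×1000 / (1000 × 9.81) = 33.34 m.
Total head at well D: h = z + ψ = 135.89 + 33.34 = 169.23 m.
Total head at well C: h = 177.38 − 12.34 = 165.04 m.
Head difference: h(well D) − h(well C) = 169.23 − 165.04 = 4.19 m.
Hydraulic gradient: i = |Δh| / L = 4.19 / 1644 = 0.00255.

i ≈ 0.00255 m/m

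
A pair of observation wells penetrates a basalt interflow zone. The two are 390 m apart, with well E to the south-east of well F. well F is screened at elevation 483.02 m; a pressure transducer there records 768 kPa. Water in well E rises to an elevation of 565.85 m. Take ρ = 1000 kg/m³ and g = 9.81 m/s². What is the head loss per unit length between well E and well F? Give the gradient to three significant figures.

i ≈ 0.0116 m/m

Pressure head at well F: ψ = P/(ρg) = 768×1000 / (1000 × 9.81) = 78.29 m.
Total head at well F: h = z + ψ = 483.02 + 78.29 = 561.31 m.
Total head at well E: h = 565.85 m (water level in the piezometer is the total head).
Head difference: h(well F) − h(well E) = 561.31 − 565.85 = -4.54 m.
Hydraulic gradient: i = |Δh| / L = 4.54 / 390 = 0.0116.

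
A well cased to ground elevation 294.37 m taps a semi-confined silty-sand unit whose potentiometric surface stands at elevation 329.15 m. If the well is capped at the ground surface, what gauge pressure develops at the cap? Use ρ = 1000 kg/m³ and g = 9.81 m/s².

P ≈ 341 kPa

Head above the cap: Δh = 329.15 − 294.37 = 34.78 m.
P = ρgΔh = 1000 × 9.81 × 34.78 = 341192 Pa ≈ 341 kPa.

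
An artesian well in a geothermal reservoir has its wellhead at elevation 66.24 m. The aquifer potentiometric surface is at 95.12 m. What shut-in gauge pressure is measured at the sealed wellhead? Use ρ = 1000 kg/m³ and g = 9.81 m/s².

Head above the cap: Δh = 95.12 − 66.24 = 28.88 m.
P = ρgΔh = 1000 × 9.81 × 28.88 = 283313 Pa ≈ 283 kPa.

P ≈ 283 kPa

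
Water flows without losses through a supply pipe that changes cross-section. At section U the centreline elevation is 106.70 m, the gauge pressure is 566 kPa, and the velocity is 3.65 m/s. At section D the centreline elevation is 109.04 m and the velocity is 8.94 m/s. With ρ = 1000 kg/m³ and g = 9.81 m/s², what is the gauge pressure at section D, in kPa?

Pressure head at U: ψ₁ = P₁/(ρg) = 566×1000 / (1000 × 9.81) = 57.70 m.
Velocity heads: v₁²/2g = 3.65²/19.62 = 0.679 m; v₂²/2g = 8.94²/19.62 = 4.074 m.
Total head H = z₁ + ψ₁ + v₁²/2g = 106.70 + 57.70 + 0.679 = 165.08 m.
ψ₂ = H − z₂ − v₂²/2g = 165.08 − 109.04 − 4.074 = 51.97 m.
P₂ = ρgψ₂ = 1000 × 9.81 × 51.97 ≈ 510 kPa.

P₂ ≈ 510 kPa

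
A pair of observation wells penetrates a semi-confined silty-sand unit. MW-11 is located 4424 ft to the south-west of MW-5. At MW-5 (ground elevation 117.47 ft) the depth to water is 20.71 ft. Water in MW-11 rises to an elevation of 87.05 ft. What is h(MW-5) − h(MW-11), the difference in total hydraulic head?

Total head at MW-5: h = 117.47 − 20.71 = 96.76 ft.
Total head at MW-11: h = 87.05 ft (water level in the piezometer is the total head).
Head difference: h(MW-5) − h(MW-11) = 96.76 − 87.05 = 9.71 ft.

Δh ≈ 9.71 ft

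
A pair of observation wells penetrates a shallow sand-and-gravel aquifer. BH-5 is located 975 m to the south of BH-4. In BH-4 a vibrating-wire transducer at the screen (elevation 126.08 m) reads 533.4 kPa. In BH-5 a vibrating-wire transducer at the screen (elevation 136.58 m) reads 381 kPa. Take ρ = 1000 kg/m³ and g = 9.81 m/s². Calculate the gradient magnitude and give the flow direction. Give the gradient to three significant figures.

i ≈ 0.00516; groundwater flows toward the south

Pressure head at BH-4: ψ = P/(ρg) = 533.4×1000 / (1000 × 9.81) = 54.37 m.
Total head at BH-4: h = z + ψ = 126.08 + 54.37 = 180.45 m.
Pressure head at BH-5: ψ = P/(ρg) = 381×1000 / (1000 × 9.81) = 38.84 m.
Total head at BH-5: h = z + ψ = 136.58 + 38.84 = 175.42 m.
Head difference: h(BH-4) − h(BH-5) = 180.45 − 175.42 = 5.03 m.
Hydraulic gradient: i = |Δh| / L = 5.03 / 975 = 0.00516.
Flow is from higher to lower head: from BH-4 toward BH-5, i.e. toward the south.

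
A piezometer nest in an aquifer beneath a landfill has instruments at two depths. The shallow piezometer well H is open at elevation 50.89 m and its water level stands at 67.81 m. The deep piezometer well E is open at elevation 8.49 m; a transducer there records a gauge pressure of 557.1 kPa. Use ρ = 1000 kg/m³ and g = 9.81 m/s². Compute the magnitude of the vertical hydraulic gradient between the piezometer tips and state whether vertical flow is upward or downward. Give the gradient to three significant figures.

|i_v| ≈ 0.0597; vertical flow is downward

Total head at well H: h = 67.81 m (water level in the standpipe).
Pressure head at well E: ψ = P/(ρg) = 557.1×1000 / (1000 × 9.81) = 56.79 m.
Total head at well E: h = z + ψ = 8.49 + 56.79 = 65.28 m.
Δh = h(well H) − h(well E) = 67.81 − 65.28 = 2.53 m.
Vertical separation Δz = 50.89 − 8.49 = 42.40 m.
|i_v| = |Δh| / Δz = 2.53 / 42.40 = 0.0597.
Head is higher in the shallow piezometer, so vertical flow is downward (recharge condition).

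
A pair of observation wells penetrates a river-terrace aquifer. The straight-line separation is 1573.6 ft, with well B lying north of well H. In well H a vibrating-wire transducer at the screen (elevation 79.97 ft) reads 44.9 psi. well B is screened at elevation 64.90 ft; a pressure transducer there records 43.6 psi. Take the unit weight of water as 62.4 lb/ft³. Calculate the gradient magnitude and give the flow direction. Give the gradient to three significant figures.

i ≈ 0.0115; groundwater flows toward the north

Pressure head at well H: ψ = 144·P/γ = 144 × 44.9 / 62.4 = 103.62 ft.
Total head at well H: h = z + ψ = 79.97 + 103.62 = 183.59 ft.
Pressure head at well B: ψ = 144·P/γ = 144 × 43.6 / 62.4 = 100.62 ft.
Total head at well B: h = z + ψ = 64.90 + 100.62 = 165.52 ft.
Head difference: h(well H) − h(well B) = 183.59 − 165.52 = 18.07 ft.
Hydraulic gradient: i = |Δh| / L = 18.07 / 1573.6 = 0.0115.
Flow is from higher to lower head: from well H toward well B, i.e. toward the north.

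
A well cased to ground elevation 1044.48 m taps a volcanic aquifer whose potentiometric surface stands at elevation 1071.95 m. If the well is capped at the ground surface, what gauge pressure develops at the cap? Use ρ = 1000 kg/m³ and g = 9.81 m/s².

P ≈ 269 kPa

Head above the cap: Δh = 1071.95 − 1044.48 = 27.47 m.
P = ρgΔh = 1000 × 9.81 × 27.47 = 269481 Pa ≈ 269 kPa.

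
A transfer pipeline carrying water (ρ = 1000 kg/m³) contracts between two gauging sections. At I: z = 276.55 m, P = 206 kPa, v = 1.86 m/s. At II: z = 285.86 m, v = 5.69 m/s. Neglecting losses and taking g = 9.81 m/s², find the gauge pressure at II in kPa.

Pressure head at I: ψ₁ = P₁/(ρg) = 206×1000 / (1000 × 9.81) = 21.00 m.
Velocity heads: v₁²/2g = 1.86²/19.62 = 0.176 m; v₂²/2g = 5.69²/19.62 = 1.650 m.
Total head H = z₁ + ψ₁ + v₁²/2g = 276.55 + 21.00 + 0.176 = 297.73 m.
ψ₂ = H − z₂ − v₂²/2g = 297.73 − 285.86 − 1.650 = 10.22 m.
P₂ = ρgψ₂ = 1000 × 9.81 × 10.22 ≈ 100 kPa.

P₂ ≈ 100 kPa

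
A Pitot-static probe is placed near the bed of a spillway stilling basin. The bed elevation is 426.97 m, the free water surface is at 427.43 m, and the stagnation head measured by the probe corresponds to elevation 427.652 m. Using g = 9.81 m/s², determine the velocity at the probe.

Near the bed, under hydrostatic conditions, the piezometric head (z + ψ) equals the free-surface elevation, 427.43 m.
Velocity head = total − piezometric = 427.652 − 427.43 = 0.222 m.
v = √(2g·h_v) = √(2 × 9.81 × 0.222) = 2.09 m/s.

v ≈ 2.09 m/s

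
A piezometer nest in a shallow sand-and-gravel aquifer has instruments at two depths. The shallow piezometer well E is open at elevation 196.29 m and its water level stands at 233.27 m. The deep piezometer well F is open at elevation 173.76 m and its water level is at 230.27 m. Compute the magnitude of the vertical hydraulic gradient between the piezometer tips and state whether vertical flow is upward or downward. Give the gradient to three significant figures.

Total head at well E: h = 233.27 m (water level in the standpipe).
Total head at well F: h = 230.27 m.
Δh = h(well E) − h(well F) = 233.27 − 230.27 = 3.00 m.
Vertical separation Δz = 196.29 − 173.76 = 22.53 m.
|i_v| = |Δh| / Δz = 3.00 / 22.53 = 0.133.
Head is higher in the shallow piezometer, so vertical flow is downward (recharge condition).

|i_v| ≈ 0.133; vertical flow is downward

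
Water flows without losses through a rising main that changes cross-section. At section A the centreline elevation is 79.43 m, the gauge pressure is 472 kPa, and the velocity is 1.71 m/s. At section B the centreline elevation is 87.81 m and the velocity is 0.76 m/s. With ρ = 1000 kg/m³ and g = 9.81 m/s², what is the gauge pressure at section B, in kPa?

Pressure head at A: ψ₁ = P₁/(ρg) = 472×1000 / (1000 × 9.81) = 48.11 m.
Velocity heads: v₁²/2g = 1.71²/19.62 = 0.149 m; v₂²/2g = 0.76²/19.62 = 0.029 m.
Total head H = z₁ + ψ₁ + v₁²/2g = 79.43 + 48.11 + 0.149 = 127.69 m.
ψ₂ = H − z₂ − v₂²/2g = 127.69 − 87.81 − 0.029 = 39.85 m.
P₂ = ρgψ₂ = 1000 × 9.81 × 39.85 ≈ 391 kPa.

P₂ ≈ 391 kPa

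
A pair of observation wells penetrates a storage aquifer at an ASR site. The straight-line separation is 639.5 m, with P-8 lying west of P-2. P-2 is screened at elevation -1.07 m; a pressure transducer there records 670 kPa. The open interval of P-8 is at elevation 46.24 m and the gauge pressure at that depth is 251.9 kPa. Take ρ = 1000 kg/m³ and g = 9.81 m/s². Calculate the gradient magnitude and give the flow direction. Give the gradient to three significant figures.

i ≈ 0.00733; groundwater flows toward the east

Pressure head at P-2: ψ = P/(ρg) = 670×1000 / (1000 × 9.81) = 68.30 m.
Total head at P-2: h = z + ψ = -1.07 + 68.30 = 67.23 m.
Pressure head at P-8: ψ = P/(ρg) = 251.9×1000 / (1000 × 9.81) = 25.68 m.
Total head at P-8: h = z + ψ = 46.24 + 25.68 = 71.92 m.
Head difference: h(P-2) − h(P-8) = 67.23 − 71.92 = -4.69 m.
Hydraulic gradient: i = |Δh| / L = 4.69 / 639.5 = 0.00733.
Flow is from higher to lower head: from P-8 toward P-2, i.e. toward the east.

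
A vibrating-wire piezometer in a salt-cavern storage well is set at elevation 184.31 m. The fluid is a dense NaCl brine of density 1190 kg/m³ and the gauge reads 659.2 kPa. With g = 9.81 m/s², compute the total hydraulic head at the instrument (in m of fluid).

ψ = P/(ρg) = 659.2×1000 / (1190 × 9.81) = 56.47 m.
h = z + ψ = 184.31 + 56.47 = 240.78 m.

h ≈ 240.78 m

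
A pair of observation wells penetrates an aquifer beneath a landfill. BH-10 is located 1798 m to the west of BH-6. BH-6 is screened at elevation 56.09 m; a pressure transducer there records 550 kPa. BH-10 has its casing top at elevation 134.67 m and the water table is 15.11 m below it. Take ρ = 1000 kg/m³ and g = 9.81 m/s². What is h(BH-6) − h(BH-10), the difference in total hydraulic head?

Δh ≈ -7.40 m

Pressure head at BH-6: ψ = P/(ρg) = 550×1000 / (1000 × 9.81) = 56.07 m.
Total head at BH-6: h = z + ψ = 56.09 + 56.07 = 112.16 m.
Total head at BH-10: h = 134.67 − 15.11 = 119.56 m.
Head difference: h(BH-6) − h(BH-10) = 112.16 − 119.56 = -7.40 m.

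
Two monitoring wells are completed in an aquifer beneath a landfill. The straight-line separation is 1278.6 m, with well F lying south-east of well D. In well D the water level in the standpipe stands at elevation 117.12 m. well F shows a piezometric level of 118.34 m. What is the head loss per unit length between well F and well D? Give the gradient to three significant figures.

i ≈ 0.000954 m/m

Total head at well D: h = 117.12 m (water level in the piezometer is the total head).
Total head at well F: h = 118.34 m (water level in the piezometer is the total head).
Head difference: h(well D) − h(well F) = 117.12 − 118.34 = -1.22 m.
Hydraulic gradient: i = |Δh| / L = 1.22 / 1278.6 = 0.000954.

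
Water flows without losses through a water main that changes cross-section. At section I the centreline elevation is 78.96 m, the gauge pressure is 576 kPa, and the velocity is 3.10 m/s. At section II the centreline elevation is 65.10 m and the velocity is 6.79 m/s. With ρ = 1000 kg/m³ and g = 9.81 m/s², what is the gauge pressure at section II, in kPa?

P₂ ≈ 694 kPa

Pressure head at I: ψ₁ = P₁/(ρg) = 576×1000 / (1000 × 9.81) = 58.72 m.
Velocity heads: v₁²/2g = 3.10²/19.62 = 0.490 m; v₂²/2g = 6.79²/19.62 = 2.350 m.
Total head H = z₁ + ψ₁ + v₁²/2g = 78.96 + 58.72 + 0.490 = 138.17 m.
ψ₂ = H − z₂ − v₂²/2g = 138.17 − 65.10 − 2.350 = 70.72 m.
P₂ = ρgψ₂ = 1000 × 9.81 × 70.72 ≈ 694 kPa.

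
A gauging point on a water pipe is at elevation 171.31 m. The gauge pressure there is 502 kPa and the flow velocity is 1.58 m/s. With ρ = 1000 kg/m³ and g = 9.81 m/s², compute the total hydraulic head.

Pressure head ψ = P/(ρg) = 502×1000 / (1000 × 9.81) = 51.17 m.
Velocity head = v²/(2g) = 1.58² / (2 × 9.81) = 0.127 m.
h = z + ψ + v²/(2g) = 171.31 + 51.17 + 0.127 = 222.61 m.

h ≈ 222.61 m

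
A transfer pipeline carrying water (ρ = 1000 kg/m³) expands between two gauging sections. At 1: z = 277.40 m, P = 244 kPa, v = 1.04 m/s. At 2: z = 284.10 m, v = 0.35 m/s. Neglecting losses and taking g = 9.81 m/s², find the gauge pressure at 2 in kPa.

P₂ ≈ 179 kPa

Pressure head at 1: ψ₁ = P₁/(ρg) = 244×1000 / (1000 × 9.81) = 24.87 m.
Velocity heads: v₁²/2g = 1.04²/19.62 = 0.055 m; v₂²/2g = 0.35²/19.62 = 0.006 m.
Total head H = z₁ + ψ₁ + v₁²/2g = 277.40 + 24.87 + 0.055 = 302.32 m.
ψ₂ = H − z₂ − v₂²/2g = 302.32 − 284.10 − 0.006 = 18.21 m.
P₂ = ρgψ₂ = 1000 × 9.81 × 18.21 ≈ 179 kPa.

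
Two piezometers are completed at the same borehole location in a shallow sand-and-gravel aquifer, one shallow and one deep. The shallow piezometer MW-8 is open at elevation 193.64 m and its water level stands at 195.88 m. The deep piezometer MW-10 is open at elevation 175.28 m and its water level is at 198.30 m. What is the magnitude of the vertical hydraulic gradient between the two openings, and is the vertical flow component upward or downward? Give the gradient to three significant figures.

|i_v| ≈ 0.132; vertical flow is upward

Total head at MW-8: h = 195.88 m (water level in the standpipe).
Total head at MW-10: h = 198.30 m.
Δh = h(MW-8) − h(MW-10) = 195.88 − 198.30 = -2.42 m.
Vertical separation Δz = 193.64 − 175.28 = 18.36 m.
|i_v| = |Δh| / Δz = 2.42 / 18.36 = 0.132.
Head is higher in the deep piezometer, so vertical flow is upward (discharge condition).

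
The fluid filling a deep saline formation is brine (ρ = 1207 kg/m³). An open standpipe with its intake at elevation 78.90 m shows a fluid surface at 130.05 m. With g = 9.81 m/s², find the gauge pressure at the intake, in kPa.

Pressure head ψ = h − z = 130.05 − 78.90 = 51.15 m.
P = ρgψ = 1207 × 9.81 × 51.15 = 605650 Pa ≈ 606 kPa.

P ≈ 606 kPa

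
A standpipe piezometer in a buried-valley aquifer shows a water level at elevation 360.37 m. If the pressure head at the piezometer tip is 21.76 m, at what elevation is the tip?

z = h − ψ = 360.37 − 21.76 = 338.61 m.

z ≈ 338.61 m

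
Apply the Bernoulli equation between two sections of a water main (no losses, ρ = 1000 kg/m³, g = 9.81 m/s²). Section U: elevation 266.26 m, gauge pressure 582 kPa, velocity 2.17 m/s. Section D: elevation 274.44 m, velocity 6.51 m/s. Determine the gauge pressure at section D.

P₂ ≈ 483 kPa

Pressure head at U: ψ₁ = P₁/(ρg) = 582×1000 / (1000 × 9.81) = 59.33 m.
Velocity heads: v₁²/2g = 2.17²/19.62 = 0.240 m; v₂²/2g = 6.51²/19.62 = 2.160 m.
Total head H = z₁ + ψ₁ + v₁²/2g = 266.26 + 59.33 + 0.240 = 325.83 m.
ψ₂ = H − z₂ − v₂²/2g = 325.83 − 274.44 − 2.160 = 49.23 m.
P₂ = ρgψ₂ = 1000 × 9.81 × 49.23 ≈ 483 kPa.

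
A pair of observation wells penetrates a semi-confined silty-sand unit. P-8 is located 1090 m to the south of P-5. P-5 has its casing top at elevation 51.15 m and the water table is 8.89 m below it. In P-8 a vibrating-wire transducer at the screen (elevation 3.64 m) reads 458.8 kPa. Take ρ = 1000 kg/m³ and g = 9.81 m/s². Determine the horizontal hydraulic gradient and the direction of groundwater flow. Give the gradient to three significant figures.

i ≈ 0.00748; groundwater flows toward the north

Total head at P-5: h = 51.15 − 8.89 = 42.26 m.
Pressure head at P-8: ψ = P/(ρg) = 458.8×1000 / (1000 × 9.81) = 46.77 m.
Total head at P-8: h = z + ψ = 3.64 + 46.77 = 50.41 m.
Head difference: h(P-5) − h(P-8) = 42.26 − 50.41 = -8.15 m.
Hydraulic gradient: i = |Δh| / L = 8.15 / 1090 = 0.00748.
Flow is from higher to lower head: from P-8 toward P-5, i.e. toward the north.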